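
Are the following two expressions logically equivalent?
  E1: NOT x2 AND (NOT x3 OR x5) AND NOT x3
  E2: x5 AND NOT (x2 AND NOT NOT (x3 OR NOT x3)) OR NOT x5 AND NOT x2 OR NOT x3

No

E1: NOT x2 AND (NOT x3 OR x5) AND NOT x3
    = NOT x2 AND NOT x3   (absorption)
E2: x5 AND NOT (x2 AND NOT NOT (x3 OR NOT x3)) OR NOT x5 AND NOT x2 OR NOT x3
    = x5 AND NOT (x2 AND (x3 OR NOT x3)) OR NOT x5 AND NOT x2 OR NOT x3   (double negation)
    = x5 AND NOT x2 OR NOT x5 AND NOT x2 OR NOT x3   (complement / identity)
    = NOT x2 OR NOT x3   (distribution)
These differ: at x2=1, x3=0, x5=0, E1 = 0 but E2 = 1.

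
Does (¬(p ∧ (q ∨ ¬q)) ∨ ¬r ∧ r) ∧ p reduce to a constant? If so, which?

yes, False

(¬(p ∧ (q ∨ ¬q)) ∨ ¬r ∧ r) ∧ p
= (¬p ∨ ¬r ∧ r) ∧ p
= ¬p ∧ p
= False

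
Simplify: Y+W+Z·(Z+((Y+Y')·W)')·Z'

Y+W

Y+W+Z·(Z+((Y+Y')·W)')·Z'
= Y+W+Z·(Z+W')·Z'   [complement / identity]
= Y+W+Z·Z'   [absorption]
= Y+W   [complement / identity]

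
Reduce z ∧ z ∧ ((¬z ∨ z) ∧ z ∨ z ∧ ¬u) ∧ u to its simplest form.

z ∧ u

z ∧ z ∧ ((¬z ∨ z) ∧ z ∨ z ∧ ¬u) ∧ u
= z ∧ z ∧ (z ∨ z ∧ ¬u) ∧ u
= z ∧ z ∧ z ∧ u
= z ∧ z ∧ u
= z ∧ u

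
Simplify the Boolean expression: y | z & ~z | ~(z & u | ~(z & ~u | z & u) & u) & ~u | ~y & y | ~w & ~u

y | ~u

y | z & ~z | ~(z & u | ~(z & ~u | z & u) & u) & ~u | ~y & y | ~w & ~u
= y | z & ~z | ~(z & u | ~z & u) & ~u | ~y & y | ~w & ~u   (distribution)
= y | ~(z & u | ~z & u) & ~u | ~y & y | ~w & ~u   (complement / identity)
= y | ~(z & u | ~z & u) & ~u | ~w & ~u   (complement / identity)
= y | ~u & ~u | ~w & ~u   (distribution)
= y | ~u & (~u | ~w)   (distribution)
= y | ~u   (absorption)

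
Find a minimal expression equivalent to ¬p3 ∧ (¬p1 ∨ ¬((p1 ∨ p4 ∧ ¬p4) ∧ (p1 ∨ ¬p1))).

¬p3 ∧ (¬p1 ∨ ¬((p1 ∨ p4 ∧ ¬p4) ∧ (p1 ∨ ¬p1)))
= ¬p3 ∧ (¬p1 ∨ ¬(p1 ∧ (p1 ∨ ¬p1)))   — complement / identity
= ¬p3 ∧ (¬p1 ∨ ¬p1)   — complement / identity
= ¬p3 ∧ ¬p1   — idempotence

¬p3 ∧ ¬p1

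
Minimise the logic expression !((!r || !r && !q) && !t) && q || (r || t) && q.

!((!r || !r && !q) && !t) && q || (r || t) && q
= !(!r && !t) && q || (r || t) && q
= (r || t) && q || (r || t) && q
= (r || t) && q

(r || t) && q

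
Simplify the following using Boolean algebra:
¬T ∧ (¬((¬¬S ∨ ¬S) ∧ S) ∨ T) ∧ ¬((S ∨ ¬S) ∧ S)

¬T ∧ ¬S

¬T ∧ (¬((¬¬S ∨ ¬S) ∧ S) ∨ T) ∧ ¬((S ∨ ¬S) ∧ S)
= ¬T ∧ (¬((S ∨ ¬S) ∧ S) ∨ T) ∧ ¬((S ∨ ¬S) ∧ S)   — double negation
= ¬T ∧ ¬((S ∨ ¬S) ∧ S)   — absorption
= ¬T ∧ ¬S   — complement / identity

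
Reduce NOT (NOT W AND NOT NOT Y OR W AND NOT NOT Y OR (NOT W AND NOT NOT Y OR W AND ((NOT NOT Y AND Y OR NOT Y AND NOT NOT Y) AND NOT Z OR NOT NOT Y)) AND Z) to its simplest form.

NOT (NOT W AND NOT NOT Y OR W AND NOT NOT Y OR (NOT W AND NOT NOT Y OR W AND ((NOT NOT Y AND Y OR NOT Y AND NOT NOT Y) AND NOT Z OR NOT NOT Y)) AND Z)
= NOT (NOT W AND NOT NOT Y OR W AND NOT NOT Y OR (NOT W AND NOT NOT Y OR W AND (NOT NOT Y AND NOT Z OR NOT NOT Y)) AND Z)   (distribution)
= NOT (NOT W AND NOT NOT Y OR W AND NOT NOT Y OR (NOT W AND NOT NOT Y OR W AND NOT NOT Y) AND Z)   (absorption)
= NOT (NOT W AND NOT NOT Y OR W AND NOT NOT Y)   (absorption)
= NOT NOT NOT Y   (distribution)
= NOT Y   (double negation)

NOT Y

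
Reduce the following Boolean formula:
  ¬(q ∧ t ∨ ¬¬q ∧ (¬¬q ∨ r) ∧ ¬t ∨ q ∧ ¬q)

¬(q ∧ t ∨ ¬¬q ∧ (¬¬q ∨ r) ∧ ¬t ∨ q ∧ ¬q)
= ¬(q ∧ t ∨ ¬¬q ∧ (¬¬q ∨ r) ∧ ¬t)   — complement / identity
= ¬(q ∧ t ∨ ¬¬q ∧ ¬t)   — absorption
= ¬(q ∧ t ∨ q ∧ ¬t)   — double negation
= ¬q   — distribution

¬q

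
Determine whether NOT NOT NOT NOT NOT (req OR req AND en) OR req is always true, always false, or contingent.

NOT NOT NOT NOT NOT (req OR req AND en) OR req
= NOT NOT NOT NOT NOT req OR req
= NOT NOT NOT req OR req
= NOT req OR req
= TRUE

always true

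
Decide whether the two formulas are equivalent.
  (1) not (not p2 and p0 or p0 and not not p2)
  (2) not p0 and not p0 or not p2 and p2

Yes

E1: not (not p2 and p0 or p0 and not not p2)
    = not (not p2 and p0 or p0 and p2)   (double negation)
    = not p0   (distribution)
E2: not p0 and not p0 or not p2 and p2
    = not p0 and not p0   (complement / identity)
    = not p0   (idempotence)
Both reduce to not p0, so they are equivalent.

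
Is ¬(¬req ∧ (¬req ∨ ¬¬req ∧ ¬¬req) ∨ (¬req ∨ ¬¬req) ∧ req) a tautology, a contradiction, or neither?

contradiction

¬(¬req ∧ (¬req ∨ ¬¬req ∧ ¬¬req) ∨ (¬req ∨ ¬¬req) ∧ req)
= ¬(¬req ∧ (¬req ∨ ¬¬req) ∨ (¬req ∨ ¬¬req) ∧ req)   (idempotence)
= ¬(¬req ∨ ¬¬req)   (distribution)
= req ∧ ¬req   (De Morgan)
= False   (complement)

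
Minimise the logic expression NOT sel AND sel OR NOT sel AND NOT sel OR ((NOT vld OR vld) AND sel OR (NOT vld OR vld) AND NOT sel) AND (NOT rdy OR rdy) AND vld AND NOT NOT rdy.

NOT sel AND sel OR NOT sel AND NOT sel OR ((NOT vld OR vld) AND sel OR (NOT vld OR vld) AND NOT sel) AND (NOT rdy OR rdy) AND vld AND NOT NOT rdy
= NOT sel AND sel OR NOT sel AND NOT sel OR (NOT vld OR vld) AND (NOT rdy OR rdy) AND vld AND NOT NOT rdy   [distribution]
= NOT sel AND sel OR NOT sel AND NOT sel OR (NOT rdy OR rdy) AND vld AND NOT NOT rdy   [complement / identity]
= NOT sel AND sel OR NOT sel AND NOT sel OR vld AND NOT NOT rdy   [complement / identity]
= NOT sel AND sel OR NOT sel AND NOT sel OR vld AND rdy   [double negation]
= NOT sel OR vld AND rdy   [distribution]

NOT sel OR vld AND rdy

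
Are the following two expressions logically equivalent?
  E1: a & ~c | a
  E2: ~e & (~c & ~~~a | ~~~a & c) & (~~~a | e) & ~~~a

No

E1: a & ~c | a
    = a   (absorption)
E2: ~e & (~c & ~~~a | ~~~a & c) & (~~~a | e) & ~~~a
    = ~e & (~c & ~~~a | ~~~a & c) & ~~~a   (absorption)
    = ~e & ~~~a & ~~~a   (distribution)
    = ~e & ~~~a   (idempotence)
    = ~e & ~a   (double negation)
These differ: at a=1, c=0, e=1, E1 = 1 but E2 = 0.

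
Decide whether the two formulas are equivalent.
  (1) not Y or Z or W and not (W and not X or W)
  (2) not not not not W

No

E1: not Y or Z or W and not (W and not X or W)
    = not Y or Z or W and not W   (absorption)
    = not Y or Z   (complement / identity)
E2: not not not not W
    = not not W   (double negation)
    = W   (double negation)
These differ: at W=0, X=0, Y=0, Z=1, E1 = 1 but E2 = 0.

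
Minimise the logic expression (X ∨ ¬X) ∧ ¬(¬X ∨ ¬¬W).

(X ∨ ¬X) ∧ ¬(¬X ∨ ¬¬W)
= ¬(¬X ∨ ¬¬W)   (complement / identity)
= X ∧ ¬W   (De Morgan)

X ∧ ¬W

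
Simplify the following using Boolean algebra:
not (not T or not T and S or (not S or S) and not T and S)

not (not T or not T and S or (not S or S) and not T and S)
= not (not T or not T and S or not T and S)   — complement / identity
= not (not T or not T and S)   — idempotence
= not not T   — absorption
= T   — double negation

T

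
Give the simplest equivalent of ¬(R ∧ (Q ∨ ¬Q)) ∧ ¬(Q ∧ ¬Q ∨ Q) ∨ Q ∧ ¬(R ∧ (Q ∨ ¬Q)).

¬R

¬(R ∧ (Q ∨ ¬Q)) ∧ ¬(Q ∧ ¬Q ∨ Q) ∨ Q ∧ ¬(R ∧ (Q ∨ ¬Q))
= ¬(R ∧ (Q ∨ ¬Q)) ∧ ¬Q ∨ Q ∧ ¬(R ∧ (Q ∨ ¬Q))
= ¬(R ∧ (Q ∨ ¬Q))
= ¬R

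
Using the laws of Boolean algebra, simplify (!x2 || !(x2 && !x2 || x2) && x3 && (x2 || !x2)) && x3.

(!x2 || !(x2 && !x2 || x2) && x3 && (x2 || !x2)) && x3
= (!x2 || !(x2 && !x2 || x2) && x3) && x3   — complement / identity
= (!x2 || !x2 && x3) && x3   — complement / identity
= !x2 && x3   — absorption

!x2 && x3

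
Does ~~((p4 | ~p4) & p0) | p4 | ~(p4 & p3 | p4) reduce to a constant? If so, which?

yes, True

~~((p4 | ~p4) & p0) | p4 | ~(p4 & p3 | p4)
= (p4 | ~p4) & p0 | p4 | ~(p4 & p3 | p4)
= (p4 | ~p4) & p0 | p4 | ~p4
= p4 | ~p4
= 1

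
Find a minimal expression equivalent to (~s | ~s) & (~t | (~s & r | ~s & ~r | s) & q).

~s & (~t | q)

(~s | ~s) & (~t | (~s & r | ~s & ~r | s) & q)
= ~s & (~t | (~s & r | ~s & ~r | s) & q)
= ~s & (~t | (~s | s) & q)
= ~s & (~t | q)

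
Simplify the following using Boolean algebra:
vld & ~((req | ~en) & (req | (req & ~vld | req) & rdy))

vld & ~req

vld & ~((req | ~en) & (req | (req & ~vld | req) & rdy))
= vld & ~((req | ~en) & (req | req & rdy))   (absorption)
= vld & ~((req | ~en) & req)   (absorption)
= vld & ~req   (absorption)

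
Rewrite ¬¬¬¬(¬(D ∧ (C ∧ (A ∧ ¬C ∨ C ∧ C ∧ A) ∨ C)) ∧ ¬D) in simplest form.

¬D

¬¬¬¬(¬(D ∧ (C ∧ (A ∧ ¬C ∨ C ∧ C ∧ A) ∨ C)) ∧ ¬D)
= ¬¬¬(D ∧ (C ∧ (A ∧ ¬C ∨ C ∧ C ∧ A) ∨ C) ∨ D)   [De Morgan]
= ¬¬¬(D ∧ (C ∧ (A ∧ ¬C ∨ C ∧ A) ∨ C) ∨ D)   [idempotence]
= ¬¬¬(D ∧ (C ∧ A ∨ C) ∨ D)   [distribution]
= ¬(D ∧ (C ∧ A ∨ C) ∨ D)   [double negation]
= ¬(D ∧ C ∨ D)   [absorption]
= ¬D   [absorption]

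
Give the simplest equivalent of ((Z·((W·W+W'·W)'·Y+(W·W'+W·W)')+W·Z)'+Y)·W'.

((Z·((W·W+W'·W)'·Y+(W·W'+W·W)')+W·Z)'+Y)·W'
= ((Z·((W·W+W'·W)'·Y+W')+W·Z)'+Y)·W'   [distribution]
= ((Z·(W'·Y+W')+W·Z)'+Y)·W'   [distribution]
= ((Z·W'+W·Z)'+Y)·W'   [absorption]
= (Z'+Y)·W'   [distribution]

(Z'+Y)·W'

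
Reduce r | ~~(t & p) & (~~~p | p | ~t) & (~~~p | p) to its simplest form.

r | t & p

r | ~~(t & p) & (~~~p | p | ~t) & (~~~p | p)
= r | ~~(t & p) & (~~~p | p)
= r | t & p & (~~~p | p)
= r | t & p & (~p | p)
= r | t & p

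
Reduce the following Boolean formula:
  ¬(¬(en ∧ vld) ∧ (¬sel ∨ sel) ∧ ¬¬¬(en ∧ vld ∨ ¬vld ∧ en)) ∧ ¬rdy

en ∧ ¬rdy

¬(¬(en ∧ vld) ∧ (¬sel ∨ sel) ∧ ¬¬¬(en ∧ vld ∨ ¬vld ∧ en)) ∧ ¬rdy
= ¬(¬(en ∧ vld) ∧ (¬sel ∨ sel) ∧ ¬¬¬en) ∧ ¬rdy   (distribution)
= ¬(¬(en ∧ vld) ∧ ¬¬¬en) ∧ ¬rdy   (complement / identity)
= ¬(¬(en ∧ vld) ∧ ¬en) ∧ ¬rdy   (double negation)
= (en ∧ vld ∨ en) ∧ ¬rdy   (De Morgan)
= en ∧ ¬rdy   (absorption)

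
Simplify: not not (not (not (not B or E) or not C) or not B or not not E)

not not (not (not (not B or E) or not C) or not B or not not E)
= not not ((not B or E) and C or not B or not not E)
= not not ((not B or E) and C or not B or E)
= (not B or E) and C or not B or E
= not B or E

not B or E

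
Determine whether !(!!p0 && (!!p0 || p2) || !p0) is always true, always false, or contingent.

always false

!(!!p0 && (!!p0 || p2) || !p0)
= !(!!p0 || !p0)   (absorption)
= !p0 && p0   (De Morgan)
= false   (complement)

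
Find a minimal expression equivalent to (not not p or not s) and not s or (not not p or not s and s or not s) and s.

(not not p or not s) and not s or (not not p or not s and s or not s) and s
= (not not p or not s) and not s or (not not p or not s) and s   — complement / identity
= not not p or not s   — distribution
= p or not s   — double negation

p or not s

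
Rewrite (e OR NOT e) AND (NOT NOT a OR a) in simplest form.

a

(e OR NOT e) AND (NOT NOT a OR a)
= (e OR NOT e) AND (a OR a)   [double negation]
= a OR a   [complement / identity]
= a   [idempotence]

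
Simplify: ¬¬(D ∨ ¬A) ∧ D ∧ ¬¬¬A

¬¬(D ∨ ¬A) ∧ D ∧ ¬¬¬A
= (D ∨ ¬A) ∧ D ∧ ¬¬¬A   — double negation
= D ∧ ¬¬¬A   — absorption
= D ∧ ¬A   — double negation

D ∧ ¬A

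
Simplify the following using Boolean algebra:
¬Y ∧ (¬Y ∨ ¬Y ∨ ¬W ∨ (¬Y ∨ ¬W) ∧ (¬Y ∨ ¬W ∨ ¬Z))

¬Y ∧ (¬Y ∨ ¬Y ∨ ¬W ∨ (¬Y ∨ ¬W) ∧ (¬Y ∨ ¬W ∨ ¬Z))
= ¬Y ∧ (¬Y ∨ ¬W ∨ (¬Y ∨ ¬W) ∧ (¬Y ∨ ¬W ∨ ¬Z))   — idempotence
= ¬Y ∧ (¬Y ∨ ¬W ∨ ¬Y ∨ ¬W)   — absorption
= ¬Y ∧ (¬Y ∨ ¬W)   — idempotence
= ¬Y   — absorption

¬Y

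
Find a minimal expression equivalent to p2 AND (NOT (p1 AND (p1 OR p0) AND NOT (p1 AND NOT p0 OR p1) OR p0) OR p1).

p2 AND (NOT (p1 AND (p1 OR p0) AND NOT (p1 AND NOT p0 OR p1) OR p0) OR p1)
= p2 AND (NOT (p1 AND NOT (p1 AND NOT p0 OR p1) OR p0) OR p1)   — absorption
= p2 AND (NOT (p1 AND NOT p1 OR p0) OR p1)   — absorption
= p2 AND (NOT p0 OR p1)   — complement / identity

p2 AND (NOT p0 OR p1)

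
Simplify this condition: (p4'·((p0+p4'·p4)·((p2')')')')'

p4+p0·p2'

(p4'·((p0+p4'·p4)·((p2')')')')'
= p4+(p0+p4'·p4)·((p2')')'   — De Morgan
= p4+(p0+p4'·p4)·p2'   — double negation
= p4+p0·p2'   — complement / identity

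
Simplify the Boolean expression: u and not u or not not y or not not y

u and not u or not not y or not not y
= not not y or not not y   — complement / identity
= not not y   — idempotence
= y   — double negation

y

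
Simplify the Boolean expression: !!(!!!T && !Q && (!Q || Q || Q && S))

!T && !Q

!!(!!!T && !Q && (!Q || Q || Q && S))
= !!(!!!T && !Q && (!Q || Q))
= !!!T && !Q && (!Q || Q)
= !T && !Q && (!Q || Q)
= !T && !Q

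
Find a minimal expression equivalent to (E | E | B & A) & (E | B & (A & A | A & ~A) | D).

E | B & A

(E | E | B & A) & (E | B & (A & A | A & ~A) | D)
= (E | B & A) & (E | B & (A & A | A & ~A) | D)   (idempotence)
= (E | B & A) & (E | B & A | D)   (distribution)
= E | B & A   (absorption)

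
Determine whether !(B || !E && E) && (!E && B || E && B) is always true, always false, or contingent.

!(B || !E && E) && (!E && B || E && B)
= !B && (!E && B || E && B)   — complement / identity
= !B && B   — distribution
= false   — complement

always false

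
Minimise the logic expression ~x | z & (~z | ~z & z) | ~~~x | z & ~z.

~x

~x | z & (~z | ~z & z) | ~~~x | z & ~z
= ~x | z & ~z | ~~~x | z & ~z   [complement / identity]
= ~x | z & ~z | ~x | z & ~z   [double negation]
= ~x | z & ~z   [idempotence]
= ~x   [complement / identity]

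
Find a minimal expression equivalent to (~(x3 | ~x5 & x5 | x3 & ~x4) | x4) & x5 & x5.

(~(x3 | ~x5 & x5 | x3 & ~x4) | x4) & x5 & x5
= (~(x3 | ~x5 & x5 | x3 & ~x4) | x4) & x5   [idempotence]
= (~(x3 | x3 & ~x4) | x4) & x5   [complement / identity]
= (~x3 | x4) & x5   [absorption]

(~x3 | x4) & x5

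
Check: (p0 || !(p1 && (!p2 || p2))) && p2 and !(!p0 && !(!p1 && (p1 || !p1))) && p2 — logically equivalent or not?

Yes

E1: (p0 || !(p1 && (!p2 || p2))) && p2
    = (p0 || !p1) && p2   (complement / identity)
E2: !(!p0 && !(!p1 && (p1 || !p1))) && p2
    = (p0 || !p1 && (p1 || !p1)) && p2   (De Morgan)
    = (p0 || !p1) && p2   (complement / identity)
Both reduce to (p0 || !p1) && p2, so they are equivalent.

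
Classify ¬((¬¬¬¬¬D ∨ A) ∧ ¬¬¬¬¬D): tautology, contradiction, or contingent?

contingent

¬((¬¬¬¬¬D ∨ A) ∧ ¬¬¬¬¬D)
= ¬¬¬¬¬¬D   — absorption
= ¬¬¬¬D   — double negation
= ¬¬D   — double negation
= D   — double negation
This depends on D, so it is not a constant.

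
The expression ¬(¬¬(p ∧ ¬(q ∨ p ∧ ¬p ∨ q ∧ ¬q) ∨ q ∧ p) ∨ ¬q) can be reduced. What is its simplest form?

¬p ∧ q

¬(¬¬(p ∧ ¬(q ∨ p ∧ ¬p ∨ q ∧ ¬q) ∨ q ∧ p) ∨ ¬q)
= ¬(¬¬(p ∧ ¬(q ∨ q ∧ ¬q) ∨ q ∧ p) ∨ ¬q)   — complement / identity
= ¬(¬¬(p ∧ ¬q ∨ q ∧ p) ∨ ¬q)   — complement / identity
= ¬(¬¬p ∨ ¬q)   — distribution
= ¬p ∧ q   — De Morgan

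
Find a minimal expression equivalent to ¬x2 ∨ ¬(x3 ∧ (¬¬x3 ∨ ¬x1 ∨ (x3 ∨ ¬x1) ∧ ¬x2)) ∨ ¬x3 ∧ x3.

¬x2 ∨ ¬(x3 ∧ (¬¬x3 ∨ ¬x1 ∨ (x3 ∨ ¬x1) ∧ ¬x2)) ∨ ¬x3 ∧ x3
= ¬x2 ∨ ¬(x3 ∧ (¬¬x3 ∨ ¬x1 ∨ (x3 ∨ ¬x1) ∧ ¬x2))   (complement / identity)
= ¬x2 ∨ ¬(x3 ∧ (x3 ∨ ¬x1 ∨ (x3 ∨ ¬x1) ∧ ¬x2))   (double negation)
= ¬x2 ∨ ¬(x3 ∧ (x3 ∨ ¬x1))   (absorption)
= ¬x2 ∨ ¬x3   (absorption)

¬x2 ∨ ¬x3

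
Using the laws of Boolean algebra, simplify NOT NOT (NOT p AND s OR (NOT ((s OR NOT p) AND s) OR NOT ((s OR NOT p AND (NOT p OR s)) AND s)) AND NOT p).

NOT p

NOT NOT (NOT p AND s OR (NOT ((s OR NOT p) AND s) OR NOT ((s OR NOT p AND (NOT p OR s)) AND s)) AND NOT p)
= NOT NOT (NOT p AND s OR (NOT ((s OR NOT p) AND s) OR NOT ((s OR NOT p) AND s)) AND NOT p)
= NOT NOT (NOT p AND s OR NOT ((s OR NOT p) AND s) AND NOT p)
= NOT NOT (NOT p AND s OR NOT s AND NOT p)
= NOT NOT NOT p
= NOT p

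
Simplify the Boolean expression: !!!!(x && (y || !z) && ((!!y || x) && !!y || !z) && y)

x && y

!!!!(x && (y || !z) && ((!!y || x) && !!y || !z) && y)
= !!!!(x && (y || !z) && (!!y || !z) && y)   [absorption]
= !!!!(x && (y || !z) && (y || !z) && y)   [double negation]
= !!!!(x && (y || !z) && y)   [idempotence]
= !!!!(x && y)   [absorption]
= !!(x && y)   [double negation]
= x && y   [double negation]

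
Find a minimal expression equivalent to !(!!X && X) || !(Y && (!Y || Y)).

!X || !Y

!(!!X && X) || !(Y && (!Y || Y))
= !(X && X) || !(Y && (!Y || Y))
= !X || !(Y && (!Y || Y))
= !X || !Y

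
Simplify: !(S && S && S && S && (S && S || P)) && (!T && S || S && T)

!(S && S && S && S && (S && S || P)) && (!T && S || S && T)
= !(S && S && S && S) && (!T && S || S && T)
= !(S && S) && (!T && S || S && T)
= !(S && S) && S
= !S && S
= false

false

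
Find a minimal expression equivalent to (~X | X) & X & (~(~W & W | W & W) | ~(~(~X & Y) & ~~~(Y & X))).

X & (~W | Y)

(~X | X) & X & (~(~W & W | W & W) | ~(~(~X & Y) & ~~~(Y & X)))
= (~X | X) & X & (~(~W & W | W & W) | ~(~(~X & Y) & ~(Y & X)))   (double negation)
= X & (~(~W & W | W & W) | ~(~(~X & Y) & ~(Y & X)))   (complement / identity)
= X & (~(~W & W | W) | ~(~(~X & Y) & ~(Y & X)))   (idempotence)
= X & (~W | ~(~(~X & Y) & ~(Y & X)))   (complement / identity)
= X & (~W | ~X & Y | Y & X)   (De Morgan)
= X & (~W | Y)   (distribution)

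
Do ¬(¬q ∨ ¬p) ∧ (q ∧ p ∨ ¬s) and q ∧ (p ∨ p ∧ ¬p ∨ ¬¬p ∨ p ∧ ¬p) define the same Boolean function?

Yes

E1: ¬(¬q ∨ ¬p) ∧ (q ∧ p ∨ ¬s)
    = q ∧ p ∧ (q ∧ p ∨ ¬s)
    = q ∧ p
E2: q ∧ (p ∨ p ∧ ¬p ∨ ¬¬p ∨ p ∧ ¬p)
    = q ∧ (p ∨ p ∧ ¬p ∨ p ∨ p ∧ ¬p)
    = q ∧ (p ∨ p ∧ ¬p)
    = q ∧ p
Both reduce to q ∧ p, so they are equivalent.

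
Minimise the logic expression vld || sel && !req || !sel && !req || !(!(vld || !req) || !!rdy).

vld || sel && !req || !sel && !req || !(!(vld || !req) || !!rdy)
= vld || sel && !req || !sel && !req || (vld || !req) && !rdy
= vld || !req || (vld || !req) && !rdy
= vld || !req

vld || !req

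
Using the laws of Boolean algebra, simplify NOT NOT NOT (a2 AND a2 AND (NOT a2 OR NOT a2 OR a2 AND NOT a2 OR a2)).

NOT a2

NOT NOT NOT (a2 AND a2 AND (NOT a2 OR NOT a2 OR a2 AND NOT a2 OR a2))
= NOT NOT NOT (a2 AND a2 AND (NOT a2 OR NOT a2 OR a2))
= NOT NOT NOT (a2 AND a2 AND (NOT a2 OR a2))
= NOT NOT NOT (a2 AND a2)
= NOT NOT NOT a2
= NOT a2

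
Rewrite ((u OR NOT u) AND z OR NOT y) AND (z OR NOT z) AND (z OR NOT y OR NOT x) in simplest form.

((u OR NOT u) AND z OR NOT y) AND (z OR NOT z) AND (z OR NOT y OR NOT x)
= (z OR NOT y) AND (z OR NOT z) AND (z OR NOT y OR NOT x)   [complement / identity]
= (z OR NOT y) AND (z OR NOT y OR NOT x)   [complement / identity]
= z OR NOT y   [absorption]

z OR NOT y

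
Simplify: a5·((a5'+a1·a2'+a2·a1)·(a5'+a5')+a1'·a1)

0

a5·((a5'+a1·a2'+a2·a1)·(a5'+a5')+a1'·a1)
= a5·((a5'+a1)·(a5'+a5')+a1'·a1)
= a5·((a5'+a1)·a5'+a1'·a1)
= a5·(a5'+a1)·a5'
= a5·a5'
= 0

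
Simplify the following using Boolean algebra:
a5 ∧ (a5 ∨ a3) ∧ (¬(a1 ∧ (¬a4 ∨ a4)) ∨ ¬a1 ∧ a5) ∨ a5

a5

a5 ∧ (a5 ∨ a3) ∧ (¬(a1 ∧ (¬a4 ∨ a4)) ∨ ¬a1 ∧ a5) ∨ a5
= a5 ∧ (a5 ∨ a3) ∧ (¬a1 ∨ ¬a1 ∧ a5) ∨ a5   (complement / identity)
= a5 ∧ (¬a1 ∨ ¬a1 ∧ a5) ∨ a5   (absorption)
= a5 ∧ ¬a1 ∨ a5   (absorption)
= a5   (absorption)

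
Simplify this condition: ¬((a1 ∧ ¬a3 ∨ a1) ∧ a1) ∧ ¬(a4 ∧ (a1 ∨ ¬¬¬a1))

¬a1 ∧ ¬a4

¬((a1 ∧ ¬a3 ∨ a1) ∧ a1) ∧ ¬(a4 ∧ (a1 ∨ ¬¬¬a1))
= ¬((a1 ∧ ¬a3 ∨ a1) ∧ a1) ∧ ¬(a4 ∧ (a1 ∨ ¬a1))   (double negation)
= ¬(a1 ∧ a1) ∧ ¬(a4 ∧ (a1 ∨ ¬a1))   (absorption)
= ¬(a1 ∧ a1) ∧ ¬a4   (complement / identity)
= ¬a1 ∧ ¬a4   (idempotence)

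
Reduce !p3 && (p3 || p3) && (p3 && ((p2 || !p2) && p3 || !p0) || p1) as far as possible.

!p3 && (p3 || p3) && (p3 && ((p2 || !p2) && p3 || !p0) || p1)
= !p3 && (p3 || p3) && (p3 && (p3 || !p0) || p1)   [complement / identity]
= !p3 && p3 && (p3 && (p3 || !p0) || p1)   [idempotence]
= !p3 && p3 && (p3 || p1)   [absorption]
= !p3 && p3   [absorption]
= false   [complement]

false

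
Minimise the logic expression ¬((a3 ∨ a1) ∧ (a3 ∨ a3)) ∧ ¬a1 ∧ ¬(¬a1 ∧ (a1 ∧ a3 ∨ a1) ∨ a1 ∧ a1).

¬((a3 ∨ a1) ∧ (a3 ∨ a3)) ∧ ¬a1 ∧ ¬(¬a1 ∧ (a1 ∧ a3 ∨ a1) ∨ a1 ∧ a1)
= ¬((a3 ∨ a1) ∧ (a3 ∨ a3)) ∧ ¬a1 ∧ ¬(¬a1 ∧ a1 ∨ a1 ∧ a1)
= ¬((a3 ∨ a1) ∧ a3) ∧ ¬a1 ∧ ¬(¬a1 ∧ a1 ∨ a1 ∧ a1)
= ¬a3 ∧ ¬a1 ∧ ¬(¬a1 ∧ a1 ∨ a1 ∧ a1)
= ¬a3 ∧ ¬a1 ∧ ¬a1
= ¬a3 ∧ ¬a1

¬a3 ∧ ¬a1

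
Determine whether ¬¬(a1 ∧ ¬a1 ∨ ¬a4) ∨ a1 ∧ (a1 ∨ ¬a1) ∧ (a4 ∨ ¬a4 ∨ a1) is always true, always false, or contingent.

contingent

¬¬(a1 ∧ ¬a1 ∨ ¬a4) ∨ a1 ∧ (a1 ∨ ¬a1) ∧ (a4 ∨ ¬a4 ∨ a1)
= ¬¬(a1 ∧ ¬a1 ∨ ¬a4) ∨ a1 ∧ (¬a1 ∧ (a4 ∨ ¬a4) ∨ a1)   [distribution]
= ¬¬(a1 ∧ ¬a1 ∨ ¬a4) ∨ a1 ∧ (¬a1 ∨ a1)   [complement / identity]
= a1 ∧ ¬a1 ∨ ¬a4 ∨ a1 ∧ (¬a1 ∨ a1)   [double negation]
= ¬a4 ∨ a1 ∧ (¬a1 ∨ a1)   [complement / identity]
= ¬a4 ∨ a1   [complement / identity]
This depends on a1, a4, so it is not a constant.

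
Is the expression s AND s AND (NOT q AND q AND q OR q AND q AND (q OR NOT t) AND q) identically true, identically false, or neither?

neither

s AND s AND (NOT q AND q AND q OR q AND q AND (q OR NOT t) AND q)
= s AND s AND (NOT q AND q AND q OR q AND q AND q)   (absorption)
= s AND (NOT q AND q AND q OR q AND q AND q)   (idempotence)
= s AND q AND q   (distribution)
= s AND q   (idempotence)
This depends on q, s, so it is not a constant.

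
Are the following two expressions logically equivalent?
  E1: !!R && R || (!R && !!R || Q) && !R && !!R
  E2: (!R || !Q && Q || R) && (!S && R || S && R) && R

Yes

E1: !!R && R || (!R && !!R || Q) && !R && !!R
    = !!R && R || !R && !!R   [absorption]
    = !!R   [distribution]
    = R   [double negation]
E2: (!R || !Q && Q || R) && (!S && R || S && R) && R
    = (!R || !Q && Q || R) && R && R   [distribution]
    = (!R || !Q && Q || R) && R   [idempotence]
    = (!R || R) && R   [complement / identity]
    = R   [complement / identity]
Both reduce to R, so they are equivalent.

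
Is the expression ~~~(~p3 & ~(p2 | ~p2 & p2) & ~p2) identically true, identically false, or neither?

~~~(~p3 & ~(p2 | ~p2 & p2) & ~p2)
= ~(~p3 & ~(p2 | ~p2 & p2) & ~p2)   — double negation
= ~(~p3 & ~p2 & ~p2)   — complement / identity
= ~(~p3 & ~p2)   — idempotence
= p3 | p2   — De Morgan
This depends on p2, p3, so it is not a constant.

neither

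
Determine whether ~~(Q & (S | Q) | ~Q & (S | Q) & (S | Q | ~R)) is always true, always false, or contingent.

contingent

~~(Q & (S | Q) | ~Q & (S | Q) & (S | Q | ~R))
= ~~(Q & (S | Q) | ~Q & (S | Q))
= ~~(S | Q)
= S | Q
This depends on Q, S, so it is not a constant.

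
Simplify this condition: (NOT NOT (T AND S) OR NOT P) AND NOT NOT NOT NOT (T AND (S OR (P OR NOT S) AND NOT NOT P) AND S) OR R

(NOT NOT (T AND S) OR NOT P) AND NOT NOT NOT NOT (T AND (S OR (P OR NOT S) AND NOT NOT P) AND S) OR R
= (NOT NOT (T AND S) OR NOT P) AND NOT NOT NOT NOT (T AND (S OR (P OR NOT S) AND P) AND S) OR R   [double negation]
= (NOT NOT (T AND S) OR NOT P) AND NOT NOT NOT NOT (T AND (S OR P) AND S) OR R   [absorption]
= (NOT NOT (T AND S) OR NOT P) AND NOT NOT NOT NOT (T AND S) OR R   [absorption]
= (NOT NOT (T AND S) OR NOT P) AND NOT NOT (T AND S) OR R   [double negation]
= NOT NOT (T AND S) OR R   [absorption]
= T AND S OR R   [double negation]

T AND S OR R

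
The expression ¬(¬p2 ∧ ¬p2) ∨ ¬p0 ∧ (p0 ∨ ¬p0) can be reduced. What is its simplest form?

p2 ∨ ¬p0

¬(¬p2 ∧ ¬p2) ∨ ¬p0 ∧ (p0 ∨ ¬p0)
= ¬(¬p2 ∧ ¬p2) ∨ ¬p0   (complement / identity)
= ¬¬p2 ∨ ¬p0   (idempotence)
= p2 ∨ ¬p0   (double negation)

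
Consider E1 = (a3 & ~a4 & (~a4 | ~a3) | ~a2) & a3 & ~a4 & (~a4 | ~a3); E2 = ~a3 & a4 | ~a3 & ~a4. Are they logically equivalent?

E1: (a3 & ~a4 & (~a4 | ~a3) | ~a2) & a3 & ~a4 & (~a4 | ~a3)
    = a3 & ~a4 & (~a4 | ~a3)
    = a3 & ~a4
E2: ~a3 & a4 | ~a3 & ~a4
    = ~a3
These differ: at a2=0, a3=0, a4=0, E1 = 0 but E2 = 1.

No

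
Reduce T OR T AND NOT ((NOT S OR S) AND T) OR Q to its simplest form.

T OR T AND NOT ((NOT S OR S) AND T) OR Q
= T OR T AND NOT T OR Q   (complement / identity)
= T OR Q   (complement / identity)

T OR Q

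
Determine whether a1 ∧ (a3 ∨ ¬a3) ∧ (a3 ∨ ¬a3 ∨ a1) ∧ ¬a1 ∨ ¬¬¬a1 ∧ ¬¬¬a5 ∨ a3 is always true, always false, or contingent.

contingent

a1 ∧ (a3 ∨ ¬a3) ∧ (a3 ∨ ¬a3 ∨ a1) ∧ ¬a1 ∨ ¬¬¬a1 ∧ ¬¬¬a5 ∨ a3
= a1 ∧ (a3 ∨ ¬a3) ∧ ¬a1 ∨ ¬¬¬a1 ∧ ¬¬¬a5 ∨ a3   (absorption)
= a1 ∧ (a3 ∨ ¬a3) ∧ ¬a1 ∨ ¬a1 ∧ ¬¬¬a5 ∨ a3   (double negation)
= a1 ∧ ¬a1 ∨ ¬a1 ∧ ¬¬¬a5 ∨ a3   (complement / identity)
= ¬a1 ∧ ¬¬¬a5 ∨ a3   (complement / identity)
= ¬a1 ∧ ¬a5 ∨ a3   (double negation)
This depends on a1, a3, a5, so it is not a constant.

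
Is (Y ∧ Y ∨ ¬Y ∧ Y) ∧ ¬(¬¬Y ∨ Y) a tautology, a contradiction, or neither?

contradiction

(Y ∧ Y ∨ ¬Y ∧ Y) ∧ ¬(¬¬Y ∨ Y)
= (Y ∧ Y ∨ ¬Y ∧ Y) ∧ ¬(Y ∨ Y)   [double negation]
= Y ∧ ¬(Y ∨ Y)   [distribution]
= Y ∧ ¬Y   [idempotence]
= False   [complement]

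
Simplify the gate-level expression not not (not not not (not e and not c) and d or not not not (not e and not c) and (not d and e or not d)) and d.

(e or c) and d

not not (not not not (not e and not c) and d or not not not (not e and not c) and (not d and e or not d)) and d
= not not (not not not (not e and not c) and d or not not not (not e and not c) and not d) and d
= not not not not not (not e and not c) and d
= not not not (not e and not c) and d
= not (not e and not c) and d
= (e or c) and d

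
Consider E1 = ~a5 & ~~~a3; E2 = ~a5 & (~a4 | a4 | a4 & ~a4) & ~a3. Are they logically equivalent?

E1: ~a5 & ~~~a3
    = ~a5 & ~a3   (double negation)
E2: ~a5 & (~a4 | a4 | a4 & ~a4) & ~a3
    = ~a5 & (~a4 | a4) & ~a3   (complement / identity)
    = ~a5 & ~a3   (complement / identity)
Both reduce to ~a5 & ~a3, so they are equivalent.

Yes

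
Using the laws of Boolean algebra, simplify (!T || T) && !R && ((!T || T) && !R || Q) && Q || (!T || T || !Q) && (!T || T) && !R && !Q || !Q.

!R || !Q

(!T || T) && !R && ((!T || T) && !R || Q) && Q || (!T || T || !Q) && (!T || T) && !R && !Q || !Q
= (!T || T) && !R && ((!T || T) && !R || Q) && Q || (!T || T) && !R && !Q || !Q   [absorption]
= (!T || T) && !R && Q || (!T || T) && !R && !Q || !Q   [absorption]
= (!T || T) && !R || !Q   [distribution]
= !R || !Q   [complement / identity]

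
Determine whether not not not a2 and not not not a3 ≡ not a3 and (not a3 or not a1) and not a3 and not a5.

No

E1: not not not a2 and not not not a3
    = not not not a2 and not a3
    = not a2 and not a3
E2: not a3 and (not a3 or not a1) and not a3 and not a5
    = not a3 and not a3 and not a5
    = not a3 and not a5
These differ: at a1=0, a2=0, a3=0, a5=1, E1 = 1 but E2 = 0.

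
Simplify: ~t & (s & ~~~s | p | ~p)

~t & (s & ~~~s | p | ~p)
= ~t & (s & ~s | p | ~p)   — double negation
= ~t & (p | ~p)   — complement / identity
= ~t   — complement / identity

~t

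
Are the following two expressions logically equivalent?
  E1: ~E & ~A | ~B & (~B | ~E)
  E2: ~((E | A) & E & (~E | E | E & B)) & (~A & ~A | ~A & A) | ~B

Yes

E1: ~E & ~A | ~B & (~B | ~E)
    = ~E & ~A | ~B   (absorption)
E2: ~((E | A) & E & (~E | E | E & B)) & (~A & ~A | ~A & A) | ~B
    = ~((E | A) & E & (~E | E | E & B)) & ~A | ~B   (distribution)
    = ~((E | A) & E & (~E | E)) & ~A | ~B   (absorption)
    = ~((E | A) & E) & ~A | ~B   (complement / identity)
    = ~E & ~A | ~B   (absorption)
Both reduce to ~E & ~A | ~B, so they are equivalent.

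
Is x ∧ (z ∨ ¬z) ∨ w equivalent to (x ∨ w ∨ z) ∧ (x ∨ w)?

Yes

E1: x ∧ (z ∨ ¬z) ∨ w
    = x ∨ w   — complement / identity
E2: (x ∨ w ∨ z) ∧ (x ∨ w)
    = x ∨ w   — absorption
Both reduce to x ∨ w, so they are equivalent.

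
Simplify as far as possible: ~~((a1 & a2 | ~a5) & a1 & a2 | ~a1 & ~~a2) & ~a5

~~((a1 & a2 | ~a5) & a1 & a2 | ~a1 & ~~a2) & ~a5
= ((a1 & a2 | ~a5) & a1 & a2 | ~a1 & ~~a2) & ~a5   (double negation)
= (a1 & a2 | ~a1 & ~~a2) & ~a5   (absorption)
= (a1 & a2 | ~a1 & a2) & ~a5   (double negation)
= a2 & ~a5   (distribution)

a2 & ~a5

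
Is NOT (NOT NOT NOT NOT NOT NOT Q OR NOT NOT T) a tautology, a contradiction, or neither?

NOT (NOT NOT NOT NOT NOT NOT Q OR NOT NOT T)
= NOT (NOT NOT NOT NOT Q OR NOT NOT T)   [double negation]
= NOT (NOT NOT Q OR NOT NOT T)   [double negation]
= NOT Q AND NOT T   [De Morgan]
This depends on Q, T, so it is not a constant.

neither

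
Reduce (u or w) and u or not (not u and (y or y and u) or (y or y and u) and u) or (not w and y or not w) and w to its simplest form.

(u or w) and u or not (not u and (y or y and u) or (y or y and u) and u) or (not w and y or not w) and w
= (u or w) and u or not (not u and (y or y and u) or (y or y and u) and u) or not w and w   — absorption
= (u or w) and u or not (not u and (y or y and u) or (y or y and u) and u)   — complement / identity
= u or not (not u and (y or y and u) or (y or y and u) and u)   — absorption
= u or not (y or y and u)   — distribution
= u or not y   — absorption

u or not y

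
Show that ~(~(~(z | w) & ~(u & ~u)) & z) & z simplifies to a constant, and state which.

~(~(~(z | w) & ~(u & ~u)) & z) & z
= ~((z | w | u & ~u) & z) & z   — De Morgan
= ~((z | w) & z) & z   — complement / identity
= ~z & z   — absorption
= 0   — complement

0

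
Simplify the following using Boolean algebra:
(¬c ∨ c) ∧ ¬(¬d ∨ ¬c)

(¬c ∨ c) ∧ ¬(¬d ∨ ¬c)
= (¬c ∨ c) ∧ d ∧ c   — De Morgan
= d ∧ c   — complement / identity

d ∧ c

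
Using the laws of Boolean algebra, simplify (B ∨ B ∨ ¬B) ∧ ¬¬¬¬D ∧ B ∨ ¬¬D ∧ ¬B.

D

(B ∨ B ∨ ¬B) ∧ ¬¬¬¬D ∧ B ∨ ¬¬D ∧ ¬B
= (B ∨ ¬B) ∧ ¬¬¬¬D ∧ B ∨ ¬¬D ∧ ¬B
= ¬¬¬¬D ∧ B ∨ ¬¬D ∧ ¬B
= ¬¬D ∧ B ∨ ¬¬D ∧ ¬B
= ¬¬D
= D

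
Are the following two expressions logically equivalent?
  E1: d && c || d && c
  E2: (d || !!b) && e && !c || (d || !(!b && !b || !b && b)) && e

No

E1: d && c || d && c
    = d && c   [idempotence]
E2: (d || !!b) && e && !c || (d || !(!b && !b || !b && b)) && e
    = (d || !!b) && e && !c || (d || !!b) && e   [distribution]
    = (d || !!b) && e   [absorption]
    = (d || b) && e   [double negation]
These differ: at b=1, c=0, d=1, e=1, E1 = 0 but E2 = 1.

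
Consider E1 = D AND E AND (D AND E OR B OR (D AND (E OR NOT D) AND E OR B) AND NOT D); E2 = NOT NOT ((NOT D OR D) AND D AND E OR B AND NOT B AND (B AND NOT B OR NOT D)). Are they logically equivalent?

Yes

E1: D AND E AND (D AND E OR B OR (D AND (E OR NOT D) AND E OR B) AND NOT D)
    = D AND E AND (D AND E OR B OR (D AND E OR B) AND NOT D)   — absorption
    = D AND E AND (D AND E OR B)   — absorption
    = D AND E   — absorption
E2: NOT NOT ((NOT D OR D) AND D AND E OR B AND NOT B AND (B AND NOT B OR NOT D))
    = NOT NOT ((NOT D OR D) AND D AND E OR B AND NOT B)   — absorption
    = NOT NOT (D AND E OR B AND NOT B)   — complement / identity
    = NOT NOT (D AND E)   — complement / identity
    = D AND E   — double negation
Both reduce to D AND E, so they are equivalent.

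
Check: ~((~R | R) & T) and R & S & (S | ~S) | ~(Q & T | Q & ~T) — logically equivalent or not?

No

E1: ~((~R | R) & T)
    = ~T
E2: R & S & (S | ~S) | ~(Q & T | Q & ~T)
    = R & S | ~(Q & T | Q & ~T)
    = R & S | ~Q
These differ: at Q=1, R=0, S=1, T=0, E1 = 1 but E2 = 0.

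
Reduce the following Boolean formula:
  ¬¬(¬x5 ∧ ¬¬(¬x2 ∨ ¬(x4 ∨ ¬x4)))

¬x5 ∧ ¬x2

¬¬(¬x5 ∧ ¬¬(¬x2 ∨ ¬(x4 ∨ ¬x4)))
= ¬x5 ∧ ¬¬(¬x2 ∨ ¬(x4 ∨ ¬x4))   (double negation)
= ¬x5 ∧ ¬(x2 ∧ (x4 ∨ ¬x4))   (De Morgan)
= ¬x5 ∧ ¬x2   (complement / identity)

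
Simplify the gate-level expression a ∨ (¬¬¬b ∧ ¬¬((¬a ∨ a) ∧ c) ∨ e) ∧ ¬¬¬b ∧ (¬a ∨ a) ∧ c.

a ∨ ¬b ∧ c

a ∨ (¬¬¬b ∧ ¬¬((¬a ∨ a) ∧ c) ∨ e) ∧ ¬¬¬b ∧ (¬a ∨ a) ∧ c
= a ∨ (¬¬¬b ∧ (¬a ∨ a) ∧ c ∨ e) ∧ ¬¬¬b ∧ (¬a ∨ a) ∧ c   [double negation]
= a ∨ ¬¬¬b ∧ (¬a ∨ a) ∧ c   [absorption]
= a ∨ ¬b ∧ (¬a ∨ a) ∧ c   [double negation]
= a ∨ ¬b ∧ c   [complement / identity]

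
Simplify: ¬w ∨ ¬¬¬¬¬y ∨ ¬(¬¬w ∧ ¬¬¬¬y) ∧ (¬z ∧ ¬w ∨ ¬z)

¬w ∨ ¬¬¬¬¬y ∨ ¬(¬¬w ∧ ¬¬¬¬y) ∧ (¬z ∧ ¬w ∨ ¬z)
= ¬w ∨ ¬¬¬¬¬y ∨ (¬w ∨ ¬¬¬y) ∧ (¬z ∧ ¬w ∨ ¬z)   (De Morgan)
= ¬w ∨ ¬¬¬¬¬y ∨ (¬w ∨ ¬¬¬y) ∧ ¬z   (absorption)
= ¬w ∨ ¬¬¬y ∨ (¬w ∨ ¬¬¬y) ∧ ¬z   (double negation)
= ¬w ∨ ¬¬¬y   (absorption)
= ¬w ∨ ¬y   (double negation)

¬w ∨ ¬y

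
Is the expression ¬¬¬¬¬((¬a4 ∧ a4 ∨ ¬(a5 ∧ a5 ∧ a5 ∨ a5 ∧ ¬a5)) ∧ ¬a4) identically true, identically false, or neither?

neither

¬¬¬¬¬((¬a4 ∧ a4 ∨ ¬(a5 ∧ a5 ∧ a5 ∨ a5 ∧ ¬a5)) ∧ ¬a4)
= ¬¬¬¬¬((¬a4 ∧ a4 ∨ ¬(a5 ∧ a5 ∨ a5 ∧ ¬a5)) ∧ ¬a4)   (idempotence)
= ¬¬¬((¬a4 ∧ a4 ∨ ¬(a5 ∧ a5 ∨ a5 ∧ ¬a5)) ∧ ¬a4)   (double negation)
= ¬¬¬(¬(a5 ∧ a5 ∨ a5 ∧ ¬a5) ∧ ¬a4)   (complement / identity)
= ¬¬¬(¬a5 ∧ ¬a4)   (distribution)
= ¬¬(a5 ∨ a4)   (De Morgan)
= a5 ∨ a4   (double negation)
This depends on a4, a5, so it is not a constant.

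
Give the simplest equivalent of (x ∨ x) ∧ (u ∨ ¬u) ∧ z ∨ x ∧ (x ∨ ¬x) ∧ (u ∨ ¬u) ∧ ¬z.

(x ∨ x) ∧ (u ∨ ¬u) ∧ z ∨ x ∧ (x ∨ ¬x) ∧ (u ∨ ¬u) ∧ ¬z
= (x ∨ x) ∧ (u ∨ ¬u) ∧ z ∨ x ∧ (u ∨ ¬u) ∧ ¬z   [complement / identity]
= x ∧ (u ∨ ¬u) ∧ z ∨ x ∧ (u ∨ ¬u) ∧ ¬z   [idempotence]
= x ∧ (u ∨ ¬u)   [distribution]
= x   [complement / identity]

x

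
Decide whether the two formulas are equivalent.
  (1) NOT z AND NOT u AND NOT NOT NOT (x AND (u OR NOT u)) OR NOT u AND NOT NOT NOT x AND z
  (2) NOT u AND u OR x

No

E1: NOT z AND NOT u AND NOT NOT NOT (x AND (u OR NOT u)) OR NOT u AND NOT NOT NOT x AND z
    = NOT z AND NOT u AND NOT NOT NOT x OR NOT u AND NOT NOT NOT x AND z
    = NOT u AND NOT NOT NOT x
    = NOT u AND NOT x
E2: NOT u AND u OR x
    = x
These differ: at u=0, x=1, z=1, E1 = 0 but E2 = 1.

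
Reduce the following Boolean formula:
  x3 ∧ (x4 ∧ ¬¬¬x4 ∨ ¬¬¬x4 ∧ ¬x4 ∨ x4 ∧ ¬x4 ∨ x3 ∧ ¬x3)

x3 ∧ ¬x4

x3 ∧ (x4 ∧ ¬¬¬x4 ∨ ¬¬¬x4 ∧ ¬x4 ∨ x4 ∧ ¬x4 ∨ x3 ∧ ¬x3)
= x3 ∧ (¬¬¬x4 ∨ x4 ∧ ¬x4 ∨ x3 ∧ ¬x3)   [distribution]
= x3 ∧ (¬¬¬x4 ∨ x3 ∧ ¬x3)   [complement / identity]
= x3 ∧ ¬¬¬x4   [complement / identity]
= x3 ∧ ¬x4   [double negation]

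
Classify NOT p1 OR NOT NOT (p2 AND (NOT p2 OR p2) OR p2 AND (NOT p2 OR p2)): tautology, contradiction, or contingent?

contingent

NOT p1 OR NOT NOT (p2 AND (NOT p2 OR p2) OR p2 AND (NOT p2 OR p2))
= NOT p1 OR NOT NOT (p2 AND (NOT p2 OR p2))   [idempotence]
= NOT p1 OR NOT NOT p2   [complement / identity]
= NOT p1 OR p2   [double negation]
This depends on p1, p2, so it is not a constant.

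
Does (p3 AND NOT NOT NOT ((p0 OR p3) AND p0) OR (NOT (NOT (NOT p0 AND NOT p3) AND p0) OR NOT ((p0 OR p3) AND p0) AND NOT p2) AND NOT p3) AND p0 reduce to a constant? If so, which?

yes, False

(p3 AND NOT NOT NOT ((p0 OR p3) AND p0) OR (NOT (NOT (NOT p0 AND NOT p3) AND p0) OR NOT ((p0 OR p3) AND p0) AND NOT p2) AND NOT p3) AND p0
= (p3 AND NOT ((p0 OR p3) AND p0) OR (NOT (NOT (NOT p0 AND NOT p3) AND p0) OR NOT ((p0 OR p3) AND p0) AND NOT p2) AND NOT p3) AND p0
= (p3 AND NOT ((p0 OR p3) AND p0) OR (NOT ((p0 OR p3) AND p0) OR NOT ((p0 OR p3) AND p0) AND NOT p2) AND NOT p3) AND p0
= (p3 AND NOT ((p0 OR p3) AND p0) OR NOT ((p0 OR p3) AND p0) AND NOT p3) AND p0
= NOT ((p0 OR p3) AND p0) AND p0
= NOT p0 AND p0
= FALSE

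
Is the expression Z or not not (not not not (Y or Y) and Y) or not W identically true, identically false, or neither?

Z or not not (not not not (Y or Y) and Y) or not W
= Z or not not not (Y or Y) and Y or not W   (double negation)
= Z or not (Y or Y) and Y or not W   (double negation)
= Z or not Y and Y or not W   (idempotence)
= Z or not W   (complement / identity)
This depends on W, Z, so it is not a constant.

neither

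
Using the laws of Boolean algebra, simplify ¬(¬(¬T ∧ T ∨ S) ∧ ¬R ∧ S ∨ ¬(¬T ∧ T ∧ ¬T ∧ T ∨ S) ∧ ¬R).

S ∨ R

¬(¬(¬T ∧ T ∨ S) ∧ ¬R ∧ S ∨ ¬(¬T ∧ T ∧ ¬T ∧ T ∨ S) ∧ ¬R)
= ¬(¬(¬T ∧ T ∨ S) ∧ ¬R ∧ S ∨ ¬(¬T ∧ T ∨ S) ∧ ¬R)   [idempotence]
= ¬(¬(¬T ∧ T ∨ S) ∧ ¬R)   [absorption]
= ¬(¬S ∧ ¬R)   [complement / identity]
= S ∨ R   [De Morgan]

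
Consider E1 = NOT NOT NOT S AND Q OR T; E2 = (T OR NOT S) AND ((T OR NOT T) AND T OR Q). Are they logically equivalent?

Yes

E1: NOT NOT NOT S AND Q OR T
    = NOT S AND Q OR T   (double negation)
E2: (T OR NOT S) AND ((T OR NOT T) AND T OR Q)
    = (T OR NOT S) AND (T OR Q)   (complement / identity)
    = NOT S AND Q OR T   (distribution)
Both reduce to NOT S AND Q OR T, so they are equivalent.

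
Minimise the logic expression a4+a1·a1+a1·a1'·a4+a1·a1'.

a4+a1·a1+a1·a1'·a4+a1·a1'
= a4+a1·a1+a1·a1'   (absorption)
= a4+a1   (distribution)

a4+a1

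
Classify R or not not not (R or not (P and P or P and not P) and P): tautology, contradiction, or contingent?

tautology

R or not not not (R or not (P and P or P and not P) and P)
= R or not (R or not (P and P or P and not P) and P)
= R or not (R or not P and P)
= R or not R
= True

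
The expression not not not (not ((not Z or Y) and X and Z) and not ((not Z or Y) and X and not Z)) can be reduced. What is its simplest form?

not not not (not ((not Z or Y) and X and Z) and not ((not Z or Y) and X and not Z))
= not not ((not Z or Y) and X and Z or (not Z or Y) and X and not Z)   [De Morgan]
= not not ((not Z or Y) and X)   [distribution]
= (not Z or Y) and X   [double negation]

(not Z or Y) and X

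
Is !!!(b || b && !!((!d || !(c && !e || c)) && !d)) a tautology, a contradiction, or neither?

!!!(b || b && !!((!d || !(c && !e || c)) && !d))
= !!!(b || b && (!d || !(c && !e || c)) && !d)   — double negation
= !!!(b || b && (!d || !c) && !d)   — absorption
= !!!(b || b && !d)   — absorption
= !!!b   — absorption
= !b   — double negation
This depends on b, so it is not a constant.

neither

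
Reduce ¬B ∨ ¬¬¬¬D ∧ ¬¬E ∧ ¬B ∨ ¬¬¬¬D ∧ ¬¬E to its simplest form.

¬B ∨ ¬¬¬¬D ∧ ¬¬E ∧ ¬B ∨ ¬¬¬¬D ∧ ¬¬E
= ¬B ∨ ¬¬¬¬D ∧ ¬¬E   [absorption]
= ¬B ∨ ¬¬D ∧ ¬¬E   [double negation]
= ¬B ∨ ¬¬D ∧ E   [double negation]
= ¬B ∨ D ∧ E   [double negation]

¬B ∨ D ∧ E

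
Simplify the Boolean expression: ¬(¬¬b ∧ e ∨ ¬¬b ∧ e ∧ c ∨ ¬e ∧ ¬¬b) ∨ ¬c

¬b ∨ ¬c

¬(¬¬b ∧ e ∨ ¬¬b ∧ e ∧ c ∨ ¬e ∧ ¬¬b) ∨ ¬c
= ¬(¬¬b ∧ e ∨ ¬e ∧ ¬¬b) ∨ ¬c   — absorption
= ¬¬¬b ∨ ¬c   — distribution
= ¬b ∨ ¬c   — double negation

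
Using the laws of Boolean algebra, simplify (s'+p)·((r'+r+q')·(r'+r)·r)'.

(s'+p)·((r'+r+q')·(r'+r)·r)'
= (s'+p)·((r'+r)·r)'   — absorption
= (s'+p)·r'   — complement / identity

(s'+p)·r'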